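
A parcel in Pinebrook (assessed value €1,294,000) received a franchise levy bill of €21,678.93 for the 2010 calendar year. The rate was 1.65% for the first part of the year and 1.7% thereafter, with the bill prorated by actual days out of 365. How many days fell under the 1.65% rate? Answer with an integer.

180 days

Let d = days at the first rate; then 365 − d days at the second rate.
€1,294,000 × [1.65%·d + 1.7%·(365−d)] / 365 = €21,678.93
Solving gives d = 180, so the new rate took effect on 30 Jun 2010.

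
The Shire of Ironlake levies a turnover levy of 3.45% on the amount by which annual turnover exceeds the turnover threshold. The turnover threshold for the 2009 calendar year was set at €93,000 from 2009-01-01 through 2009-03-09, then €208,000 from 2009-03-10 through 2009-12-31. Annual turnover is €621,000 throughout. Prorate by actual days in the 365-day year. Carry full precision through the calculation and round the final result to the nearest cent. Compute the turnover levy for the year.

2009-01-01 to 2009-03-09: 68 days, exemption €93,000 → (€621,000 − €93,000) × 3.45% × 68/365 = €3,393.6658
2009-03-10 to 2009-12-31: 297 days, exemption €208,000 → (€621,000 − €208,000) × 3.45% × 297/365 = €11,593.9849
Total = €14,987.6507

€14,987.65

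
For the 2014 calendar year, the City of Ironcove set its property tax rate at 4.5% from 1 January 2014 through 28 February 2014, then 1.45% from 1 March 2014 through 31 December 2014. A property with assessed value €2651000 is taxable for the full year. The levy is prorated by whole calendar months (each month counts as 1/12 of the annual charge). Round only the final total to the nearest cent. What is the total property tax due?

€51915.42

1 January – 28 February 2014: 2 months at 4.5% → €2651000 × 4.5% × 2/12 = €19882.5000
1 March – 31 December 2014: 10 months at 1.45% → €2651000 × 1.45% × 10/12 = €32032.9167
Total = €51915.4167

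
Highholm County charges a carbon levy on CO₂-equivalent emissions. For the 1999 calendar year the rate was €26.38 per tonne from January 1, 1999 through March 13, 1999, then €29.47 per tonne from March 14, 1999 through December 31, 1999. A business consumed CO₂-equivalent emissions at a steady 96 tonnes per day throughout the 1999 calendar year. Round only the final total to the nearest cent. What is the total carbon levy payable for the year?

€1,011,270.72

January 1 – March 13, 1999: 72 days × 96 tonnes/day = 6,912 tonnes at €26.38/tonne → €182,338.56
March 14 – December 31, 1999: 293 days × 96 tonnes/day = 28,128 tonnes at €29.47/tonne → €828,932.16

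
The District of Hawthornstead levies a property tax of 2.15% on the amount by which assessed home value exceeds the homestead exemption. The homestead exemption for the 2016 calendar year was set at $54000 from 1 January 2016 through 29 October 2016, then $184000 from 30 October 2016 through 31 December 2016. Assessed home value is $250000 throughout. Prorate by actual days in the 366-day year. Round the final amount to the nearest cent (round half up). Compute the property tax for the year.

$3732.89

1 January – 29 October 2016: 303 days, exemption $54000 → ($250000 − $54000) × 2.15% × 303/366 = $3488.6393
30 October – 31 December 2016: 63 days, exemption $184000 → ($250000 − $184000) × 2.15% × 63/366 = $244.2541
Total = $3732.8934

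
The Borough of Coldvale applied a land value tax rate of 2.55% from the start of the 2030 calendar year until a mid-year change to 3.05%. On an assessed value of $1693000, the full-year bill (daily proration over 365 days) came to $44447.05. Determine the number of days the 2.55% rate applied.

310 days

Let d = days at the first rate; then 365 − d days at the second rate.
$1693000 × [2.55%·d + 3.05%·(365−d)] / 365 = $44447.05
Solving gives d = 310, so the new rate took effect on 7 Nov 2030.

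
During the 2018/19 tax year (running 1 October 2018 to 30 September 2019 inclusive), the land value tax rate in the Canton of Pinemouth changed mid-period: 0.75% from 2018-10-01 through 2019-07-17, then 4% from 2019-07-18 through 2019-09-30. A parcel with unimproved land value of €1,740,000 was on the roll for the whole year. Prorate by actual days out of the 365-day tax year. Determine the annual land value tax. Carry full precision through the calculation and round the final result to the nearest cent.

€24,669.86

2018-10-01 to 2019-07-17: 290 days at 0.75% → €1,740,000 × 0.75% × 290/365 = €10,368.4932
2019-07-18 to 2019-09-30: 75 days at 4% → €1,740,000 × 4% × 75/365 = €14,301.3699
Total = €24,669.8630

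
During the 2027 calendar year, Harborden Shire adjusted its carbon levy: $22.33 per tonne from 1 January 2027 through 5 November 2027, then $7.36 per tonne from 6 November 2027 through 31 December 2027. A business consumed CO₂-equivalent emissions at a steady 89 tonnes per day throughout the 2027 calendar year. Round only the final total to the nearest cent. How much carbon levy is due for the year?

$650779.57

1 January – 5 November 2027: 309 days × 89 tonnes/day = 27,501 tonnes at $22.33/tonne → $614097.33
6 November – 31 December 2027: 56 days × 89 tonnes/day = 4,984 tonnes at $7.36/tonne → $36682.24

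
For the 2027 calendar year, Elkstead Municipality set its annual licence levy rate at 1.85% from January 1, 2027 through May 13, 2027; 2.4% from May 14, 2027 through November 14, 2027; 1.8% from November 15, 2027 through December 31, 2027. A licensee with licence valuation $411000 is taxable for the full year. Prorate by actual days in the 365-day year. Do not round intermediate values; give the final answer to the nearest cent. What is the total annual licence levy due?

$8722.77

January 1 – May 13, 2027: 133 days at 1.85% → $411000 × 1.85% × 133/365 = $2770.5904
May 14 – November 14, 2027: 185 days at 2.4% → $411000 × 2.4% × 185/365 = $4999.5616
November 15 – December 31, 2027: 47 days at 1.8% → $411000 × 1.8% × 47/365 = $952.6192
Total = $8722.7712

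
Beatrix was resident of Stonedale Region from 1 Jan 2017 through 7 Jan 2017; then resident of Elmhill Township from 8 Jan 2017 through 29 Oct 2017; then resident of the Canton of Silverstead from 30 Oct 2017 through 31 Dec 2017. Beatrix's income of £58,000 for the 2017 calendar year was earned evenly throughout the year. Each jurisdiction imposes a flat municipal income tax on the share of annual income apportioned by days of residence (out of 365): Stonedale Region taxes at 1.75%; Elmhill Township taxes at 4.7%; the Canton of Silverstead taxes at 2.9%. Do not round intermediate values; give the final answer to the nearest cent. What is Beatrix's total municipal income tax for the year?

Stonedale Region, 1 Jan – 7 Jan 2017: 7 days → £58,000 × 1.75% × 7/365 = £19.4658
Elmhill Township, 8 Jan – 29 Oct 2017: 295 days → £58,000 × 4.7% × 295/365 = £2,203.2055
The Canton of Silverstead, 30 Oct – 31 Dec 2017: 63 days → £58,000 × 2.9% × 63/365 = £290.3178
Total = £2,512.9890

£2,512.99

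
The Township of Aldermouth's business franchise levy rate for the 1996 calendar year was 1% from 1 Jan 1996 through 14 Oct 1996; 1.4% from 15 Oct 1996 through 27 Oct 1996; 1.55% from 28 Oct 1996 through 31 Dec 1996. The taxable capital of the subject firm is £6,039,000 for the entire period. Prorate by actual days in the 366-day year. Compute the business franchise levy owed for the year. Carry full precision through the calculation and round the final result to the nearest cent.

1 Jan – 14 Oct 1996: 288 days at 1% → £6,039,000 × 1% × 288/366 = £47,520.0000
15 Oct – 27 Oct 1996: 13 days at 1.4% → £6,039,000 × 1.4% × 13/366 = £3,003.0000
28 Oct – 31 Dec 1996: 65 days at 1.55% → £6,039,000 × 1.55% × 65/366 = £16,623.7500
Total = £67,146.7500

£67,146.75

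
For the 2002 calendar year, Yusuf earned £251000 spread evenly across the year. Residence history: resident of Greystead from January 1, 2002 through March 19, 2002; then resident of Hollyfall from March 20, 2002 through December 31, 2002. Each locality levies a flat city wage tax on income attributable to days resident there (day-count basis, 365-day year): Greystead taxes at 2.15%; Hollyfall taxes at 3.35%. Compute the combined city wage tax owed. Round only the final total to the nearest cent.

Greystead, January 1 – March 19, 2002: 78 days → £251000 × 2.15% × 78/365 = £1153.2247
Hollyfall, March 20 – December 31, 2002: 287 days → £251000 × 3.35% × 287/365 = £6611.6151
Total = £7764.8397

£7764.84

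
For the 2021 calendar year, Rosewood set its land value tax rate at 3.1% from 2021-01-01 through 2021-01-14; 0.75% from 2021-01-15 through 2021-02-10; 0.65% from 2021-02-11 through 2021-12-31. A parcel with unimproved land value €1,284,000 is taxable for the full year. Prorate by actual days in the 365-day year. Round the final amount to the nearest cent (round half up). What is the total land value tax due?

2021-01-01 to 2021-01-14: 14 days at 3.1% → €1,284,000 × 3.1% × 14/365 = €1,526.7288
2021-01-15 to 2021-02-10: 27 days at 0.75% → €1,284,000 × 0.75% × 27/365 = €712.3562
2021-02-11 to 2021-12-31: 324 days at 0.65% → €1,284,000 × 0.65% × 324/365 = €7,408.5041
Total = €9,647.5890

€9,647.59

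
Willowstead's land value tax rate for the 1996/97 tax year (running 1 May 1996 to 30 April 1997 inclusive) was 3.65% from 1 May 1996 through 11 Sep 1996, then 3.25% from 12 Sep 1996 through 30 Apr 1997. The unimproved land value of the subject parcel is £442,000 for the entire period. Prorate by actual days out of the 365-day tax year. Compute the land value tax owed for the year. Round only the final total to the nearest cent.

1 May – 11 Sep 1996: 134 days at 3.65% → £442,000 × 3.65% × 134/365 = £5,922.8000
12 Sep 1996 – 30 Apr 1997: 231 days at 3.25% → £442,000 × 3.25% × 231/365 = £9,091.2740
Total = £15,014.0740

£15,014.07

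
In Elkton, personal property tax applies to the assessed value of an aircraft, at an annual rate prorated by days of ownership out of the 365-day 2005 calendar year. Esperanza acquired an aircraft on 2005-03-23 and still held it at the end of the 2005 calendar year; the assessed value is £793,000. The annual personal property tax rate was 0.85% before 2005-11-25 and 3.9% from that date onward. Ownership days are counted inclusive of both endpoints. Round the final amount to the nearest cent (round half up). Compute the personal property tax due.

2005-03-23 to 2005-11-24: 247 days at 0.85% → £793,000 × 0.85% × 247/365 = £4,561.3795
2005-11-25 to 2005-12-31: 37 days at 3.9% → £793,000 × 3.9% × 37/365 = £3,135.0658
Total = £7,696.4452

£7,696.45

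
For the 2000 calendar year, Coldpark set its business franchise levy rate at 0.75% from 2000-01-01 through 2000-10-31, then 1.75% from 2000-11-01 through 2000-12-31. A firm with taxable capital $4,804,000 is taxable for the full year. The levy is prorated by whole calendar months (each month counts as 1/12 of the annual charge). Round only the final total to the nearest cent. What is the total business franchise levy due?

$44,036.67

2000-01-01 to 2000-10-31: 10 months at 0.75% → $4,804,000 × 0.75% × 10/12 = $30,025.0000
2000-11-01 to 2000-12-31: 2 months at 1.75% → $4,804,000 × 1.75% × 2/12 = $14,011.6667
Total = $44,036.6667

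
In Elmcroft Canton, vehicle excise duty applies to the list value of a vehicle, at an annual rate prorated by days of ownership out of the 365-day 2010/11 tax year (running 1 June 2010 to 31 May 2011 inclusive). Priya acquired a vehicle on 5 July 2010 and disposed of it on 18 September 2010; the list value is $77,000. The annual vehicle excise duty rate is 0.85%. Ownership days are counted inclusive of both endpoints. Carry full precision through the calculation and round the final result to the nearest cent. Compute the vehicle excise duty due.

Days held (5 July – 18 September 2010): 76 out of 365
Tax = $77,000 × 0.85% × 76/365 = $136.2795

$136.28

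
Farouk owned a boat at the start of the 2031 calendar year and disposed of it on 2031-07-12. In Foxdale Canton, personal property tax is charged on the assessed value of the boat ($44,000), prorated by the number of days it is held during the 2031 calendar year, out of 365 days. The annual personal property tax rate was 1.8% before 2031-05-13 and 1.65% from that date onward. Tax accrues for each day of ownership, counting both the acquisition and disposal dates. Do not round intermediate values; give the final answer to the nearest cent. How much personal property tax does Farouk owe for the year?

2031-01-01 to 2031-05-12: 132 days at 1.8% → $44,000 × 1.8% × 132/365 = $286.4219
2031-05-13 to 2031-07-12: 61 days at 1.65% → $44,000 × 1.65% × 61/365 = $121.3315
Total = $407.7534

$407.75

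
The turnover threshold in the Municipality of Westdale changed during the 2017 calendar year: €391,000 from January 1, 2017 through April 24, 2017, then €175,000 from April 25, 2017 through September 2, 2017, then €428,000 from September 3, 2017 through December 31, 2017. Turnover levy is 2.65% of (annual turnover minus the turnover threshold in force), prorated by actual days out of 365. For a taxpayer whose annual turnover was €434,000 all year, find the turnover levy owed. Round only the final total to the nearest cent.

€2,871.51

January 1 – April 24, 2017: 114 days, exemption €391,000 → (€434,000 − €391,000) × 2.65% × 114/365 = €355.8986
April 25 – September 2, 2017: 131 days, exemption €175,000 → (€434,000 − €175,000) × 2.65% × 131/365 = €2,463.3384
September 3 – December 31, 2017: 120 days, exemption €428,000 → (€434,000 − €428,000) × 2.65% × 120/365 = €52.2740
Total = €2,871.5110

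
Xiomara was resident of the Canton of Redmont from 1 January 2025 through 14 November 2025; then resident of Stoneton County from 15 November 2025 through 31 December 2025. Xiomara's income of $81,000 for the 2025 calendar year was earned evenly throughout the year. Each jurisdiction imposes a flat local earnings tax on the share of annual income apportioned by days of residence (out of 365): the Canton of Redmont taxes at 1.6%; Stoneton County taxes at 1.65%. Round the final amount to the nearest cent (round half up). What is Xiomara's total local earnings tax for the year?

The Canton of Redmont, 1 January – 14 November 2025: 318 days → $81,000 × 1.6% × 318/365 = $1,129.1178
Stoneton County, 15 November – 31 December 2025: 47 days → $81,000 × 1.65% × 47/365 = $172.0973
Total = $1,301.2151

$1,301.22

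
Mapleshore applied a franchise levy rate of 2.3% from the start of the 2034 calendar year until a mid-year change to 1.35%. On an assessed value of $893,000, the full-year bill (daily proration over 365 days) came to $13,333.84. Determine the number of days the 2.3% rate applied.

55 days

Let d = days at the first rate; then 365 − d days at the second rate.
$893,000 × [2.3%·d + 1.35%·(365−d)] / 365 = $13,333.84
Solving gives d = 55, so the new rate took effect on February 25, 2034.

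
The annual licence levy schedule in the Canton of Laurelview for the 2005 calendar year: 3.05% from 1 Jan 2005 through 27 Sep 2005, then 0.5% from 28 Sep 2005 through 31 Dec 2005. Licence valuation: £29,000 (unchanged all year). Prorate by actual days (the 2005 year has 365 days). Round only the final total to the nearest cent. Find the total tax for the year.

£692.03

1 Jan – 27 Sep 2005: 270 days at 3.05% → £29,000 × 3.05% × 270/365 = £654.2877
28 Sep – 31 Dec 2005: 95 days at 0.5% → £29,000 × 0.5% × 95/365 = £37.7397
Total = £692.0274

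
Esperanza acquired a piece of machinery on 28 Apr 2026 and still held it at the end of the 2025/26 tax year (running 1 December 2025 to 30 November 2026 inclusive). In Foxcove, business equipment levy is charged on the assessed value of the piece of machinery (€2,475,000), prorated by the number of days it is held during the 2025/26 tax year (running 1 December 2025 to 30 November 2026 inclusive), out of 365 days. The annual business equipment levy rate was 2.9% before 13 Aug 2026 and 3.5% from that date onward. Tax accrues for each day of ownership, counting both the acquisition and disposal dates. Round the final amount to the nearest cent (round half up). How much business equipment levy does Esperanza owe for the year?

€47,147.05

28 Apr – 12 Aug 2026: 107 days at 2.9% → €2,475,000 × 2.9% × 107/365 = €21,040.8904
13 Aug – 30 Nov 2026: 110 days at 3.5% → €2,475,000 × 3.5% × 110/365 = €26,106.1644
Total = €47,147.0548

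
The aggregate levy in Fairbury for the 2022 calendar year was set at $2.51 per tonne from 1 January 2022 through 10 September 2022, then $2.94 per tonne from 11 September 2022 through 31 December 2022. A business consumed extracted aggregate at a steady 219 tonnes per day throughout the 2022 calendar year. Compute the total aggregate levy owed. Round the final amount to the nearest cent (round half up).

$211183.89

1 January – 10 September 2022: 253 days × 219 tonnes/day = 55,407 tonnes at $2.51/tonne → $139071.57
11 September – 31 December 2022: 112 days × 219 tonnes/day = 24,528 tonnes at $2.94/tonne → $72112.32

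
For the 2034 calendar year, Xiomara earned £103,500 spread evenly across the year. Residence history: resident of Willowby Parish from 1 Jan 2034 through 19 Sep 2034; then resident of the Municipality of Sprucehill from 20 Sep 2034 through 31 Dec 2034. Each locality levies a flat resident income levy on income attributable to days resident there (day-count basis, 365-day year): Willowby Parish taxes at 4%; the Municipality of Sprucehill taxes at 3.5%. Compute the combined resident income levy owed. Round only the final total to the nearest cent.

£3,993.97

Willowby Parish, 1 Jan – 19 Sep 2034: 262 days → £103,500 × 4% × 262/365 = £2,971.7260
The Municipality of Sprucehill, 20 Sep – 31 Dec 2034: 103 days → £103,500 × 3.5% × 103/365 = £1,022.2397
Total = £3,993.9658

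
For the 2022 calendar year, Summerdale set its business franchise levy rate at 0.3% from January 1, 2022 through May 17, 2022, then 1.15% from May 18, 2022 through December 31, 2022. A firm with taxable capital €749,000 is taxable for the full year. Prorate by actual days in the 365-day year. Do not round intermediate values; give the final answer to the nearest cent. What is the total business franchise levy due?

January 1 – May 17, 2022: 137 days at 0.3% → €749,000 × 0.3% × 137/365 = €843.3945
May 18 – December 31, 2022: 228 days at 1.15% → €749,000 × 1.15% × 228/365 = €5,380.4877
Total = €6,223.8822

€6,223.88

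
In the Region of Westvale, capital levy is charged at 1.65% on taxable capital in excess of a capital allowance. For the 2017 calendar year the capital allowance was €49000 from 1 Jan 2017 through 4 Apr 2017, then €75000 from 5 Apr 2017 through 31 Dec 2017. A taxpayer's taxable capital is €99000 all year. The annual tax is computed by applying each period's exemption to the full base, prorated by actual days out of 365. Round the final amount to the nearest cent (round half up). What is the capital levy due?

1 Jan – 4 Apr 2017: 94 days, exemption €49000 → (€99000 − €49000) × 1.65% × 94/365 = €212.4658
5 Apr – 31 Dec 2017: 271 days, exemption €75000 → (€99000 − €75000) × 1.65% × 271/365 = €294.0164
Total = €506.4822

€506.48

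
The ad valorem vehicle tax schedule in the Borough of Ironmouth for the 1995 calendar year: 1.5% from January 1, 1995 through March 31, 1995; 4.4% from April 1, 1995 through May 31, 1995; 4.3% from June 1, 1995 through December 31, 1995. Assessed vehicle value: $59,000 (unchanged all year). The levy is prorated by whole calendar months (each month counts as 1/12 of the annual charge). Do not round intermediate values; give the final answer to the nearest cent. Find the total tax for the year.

January 1 – March 31, 1995: 3 months at 1.5% → $59,000 × 1.5% × 3/12 = $221.2500
April 1 – May 31, 1995: 2 months at 4.4% → $59,000 × 4.4% × 2/12 = $432.6667
June 1 – December 31, 1995: 7 months at 4.3% → $59,000 × 4.3% × 7/12 = $1,479.9167
Total = $2,133.8333

$2,133.83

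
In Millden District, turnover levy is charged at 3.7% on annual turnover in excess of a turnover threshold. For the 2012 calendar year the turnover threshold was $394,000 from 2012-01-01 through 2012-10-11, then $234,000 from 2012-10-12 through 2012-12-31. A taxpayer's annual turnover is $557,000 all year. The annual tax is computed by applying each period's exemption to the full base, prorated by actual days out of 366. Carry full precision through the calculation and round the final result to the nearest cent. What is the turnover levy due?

2012-01-01 to 2012-10-11: 285 days, exemption $394,000 → ($557,000 − $394,000) × 3.7% × 285/366 = $4,696.2705
2012-10-12 to 2012-12-31: 81 days, exemption $234,000 → ($557,000 − $234,000) × 3.7% × 81/366 = $2,644.8934
Total = $7,341.1639

$7,341.16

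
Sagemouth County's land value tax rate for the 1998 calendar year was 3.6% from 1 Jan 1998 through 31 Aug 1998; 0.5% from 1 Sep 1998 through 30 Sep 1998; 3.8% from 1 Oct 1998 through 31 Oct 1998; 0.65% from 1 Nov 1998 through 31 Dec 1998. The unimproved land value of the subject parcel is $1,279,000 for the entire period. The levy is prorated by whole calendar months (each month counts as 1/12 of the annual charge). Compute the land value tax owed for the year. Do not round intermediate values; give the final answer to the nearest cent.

$36,664.67

1 Jan – 31 Aug 1998: 8 months at 3.6% → $1,279,000 × 3.6% × 8/12 = $30,696.0000
1 Sep – 30 Sep 1998: 1 month at 0.5% → $1,279,000 × 0.5% × 1/12 = $532.9167
1 Oct – 31 Oct 1998: 1 month at 3.8% → $1,279,000 × 3.8% × 1/12 = $4,050.1667
1 Nov – 31 Dec 1998: 2 months at 0.65% → $1,279,000 × 0.65% × 2/12 = $1,385.5833
Total = $36,664.6667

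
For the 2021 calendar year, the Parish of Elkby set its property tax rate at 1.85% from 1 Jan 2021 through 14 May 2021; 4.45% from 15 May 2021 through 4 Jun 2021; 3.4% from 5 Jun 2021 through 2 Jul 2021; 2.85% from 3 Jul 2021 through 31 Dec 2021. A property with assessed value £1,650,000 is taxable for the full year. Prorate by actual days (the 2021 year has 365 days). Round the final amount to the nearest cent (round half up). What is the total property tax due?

£43,182.53

1 Jan – 14 May 2021: 134 days at 1.85% → £1,650,000 × 1.85% × 134/365 = £11,206.4384
15 May – 4 Jun 2021: 21 days at 4.45% → £1,650,000 × 4.45% × 21/365 = £4,224.4521
5 Jun – 2 Jul 2021: 28 days at 3.4% → £1,650,000 × 3.4% × 28/365 = £4,303.5616
3 Jul – 31 Dec 2021: 182 days at 2.85% → £1,650,000 × 2.85% × 182/365 = £23,448.0822
Total = £43,182.5342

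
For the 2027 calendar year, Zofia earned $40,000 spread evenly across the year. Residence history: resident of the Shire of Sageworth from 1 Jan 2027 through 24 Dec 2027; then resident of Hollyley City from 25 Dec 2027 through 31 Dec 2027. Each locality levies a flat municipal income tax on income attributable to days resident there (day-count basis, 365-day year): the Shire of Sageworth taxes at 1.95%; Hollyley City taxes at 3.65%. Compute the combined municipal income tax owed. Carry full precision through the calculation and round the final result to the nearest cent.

$793.04

The Shire of Sageworth, 1 Jan – 24 Dec 2027: 358 days → $40,000 × 1.95% × 358/365 = $765.0411
Hollyley City, 25 Dec – 31 Dec 2027: 7 days → $40,000 × 3.65% × 7/365 = $28.0000
Total = $793.0411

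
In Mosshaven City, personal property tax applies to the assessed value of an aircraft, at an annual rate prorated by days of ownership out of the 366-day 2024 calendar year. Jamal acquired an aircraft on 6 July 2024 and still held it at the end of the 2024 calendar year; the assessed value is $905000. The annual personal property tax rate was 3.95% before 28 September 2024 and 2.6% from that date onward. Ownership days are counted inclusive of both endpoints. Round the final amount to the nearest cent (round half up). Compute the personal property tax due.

$14311.86

6 July – 27 September 2024: 84 days at 3.95% → $905000 × 3.95% × 84/366 = $8204.3443
28 September – 31 December 2024: 95 days at 2.6% → $905000 × 2.6% × 95/366 = $6107.5137
Total = $14311.8579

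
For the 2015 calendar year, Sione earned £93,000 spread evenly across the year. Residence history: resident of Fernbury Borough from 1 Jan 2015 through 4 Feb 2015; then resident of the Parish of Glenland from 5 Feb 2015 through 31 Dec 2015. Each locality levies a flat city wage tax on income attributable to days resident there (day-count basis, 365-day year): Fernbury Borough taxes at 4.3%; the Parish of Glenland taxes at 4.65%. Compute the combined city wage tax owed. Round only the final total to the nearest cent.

Fernbury Borough, 1 Jan – 4 Feb 2015: 35 days → £93,000 × 4.3% × 35/365 = £383.4658
The Parish of Glenland, 5 Feb – 31 Dec 2015: 330 days → £93,000 × 4.65% × 330/365 = £3,909.8219
Total = £4,293.2877

£4,293.29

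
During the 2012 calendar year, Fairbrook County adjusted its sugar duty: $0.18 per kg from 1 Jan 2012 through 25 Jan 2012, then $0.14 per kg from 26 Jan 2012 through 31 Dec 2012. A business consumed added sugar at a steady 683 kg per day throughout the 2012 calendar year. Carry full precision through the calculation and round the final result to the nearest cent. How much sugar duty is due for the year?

$35679.92

1 Jan – 25 Jan 2012: 25 days × 683 kg/day = 17,075 kg at $0.18/kg → $3073.50
26 Jan – 31 Dec 2012: 341 days × 683 kg/day = 232,903 kg at $0.14/kg → $32606.42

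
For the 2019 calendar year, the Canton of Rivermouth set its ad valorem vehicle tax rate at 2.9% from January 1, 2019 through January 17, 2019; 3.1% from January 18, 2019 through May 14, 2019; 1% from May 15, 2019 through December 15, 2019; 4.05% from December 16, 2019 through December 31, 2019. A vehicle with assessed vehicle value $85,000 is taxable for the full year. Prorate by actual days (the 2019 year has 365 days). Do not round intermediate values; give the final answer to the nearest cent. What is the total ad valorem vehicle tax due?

January 1 – January 17, 2019: 17 days at 2.9% → $85,000 × 2.9% × 17/365 = $114.8082
January 18 – May 14, 2019: 117 days at 3.1% → $85,000 × 3.1% × 117/365 = $844.6438
May 15 – December 15, 2019: 215 days at 1% → $85,000 × 1% × 215/365 = $500.6849
December 16 – December 31, 2019: 16 days at 4.05% → $85,000 × 4.05% × 16/365 = $150.9041
Total = $1,611.0411

$1,611.04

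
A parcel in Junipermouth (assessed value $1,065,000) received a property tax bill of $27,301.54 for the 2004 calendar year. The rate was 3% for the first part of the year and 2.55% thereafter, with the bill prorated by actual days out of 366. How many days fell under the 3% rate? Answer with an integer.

11 days

Let d = days at the first rate; then 366 − d days at the second rate.
$1,065,000 × [3%·d + 2.55%·(366−d)] / 366 = $27,301.54
Solving gives d = 11, so the new rate took effect on January 12, 2004.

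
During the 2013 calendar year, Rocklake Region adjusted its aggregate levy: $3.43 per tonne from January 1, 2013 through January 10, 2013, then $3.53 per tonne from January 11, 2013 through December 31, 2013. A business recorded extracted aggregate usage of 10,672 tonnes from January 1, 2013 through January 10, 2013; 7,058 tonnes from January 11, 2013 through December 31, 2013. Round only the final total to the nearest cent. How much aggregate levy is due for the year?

January 1 – January 10, 2013: 10,672 tonnes at $3.43/tonne → $36,604.96
January 11 – December 31, 2013: 7,058 tonnes at $3.53/tonne → $24,914.74

$61,519.70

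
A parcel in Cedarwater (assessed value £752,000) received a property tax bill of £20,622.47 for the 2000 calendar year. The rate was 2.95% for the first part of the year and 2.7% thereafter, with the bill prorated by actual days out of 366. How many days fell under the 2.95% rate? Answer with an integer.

62 days

Let d = days at the first rate; then 366 − d days at the second rate.
£752,000 × [2.95%·d + 2.7%·(366−d)] / 366 = £20,622.47
Solving gives d = 62, so the new rate took effect on 3 March 2000.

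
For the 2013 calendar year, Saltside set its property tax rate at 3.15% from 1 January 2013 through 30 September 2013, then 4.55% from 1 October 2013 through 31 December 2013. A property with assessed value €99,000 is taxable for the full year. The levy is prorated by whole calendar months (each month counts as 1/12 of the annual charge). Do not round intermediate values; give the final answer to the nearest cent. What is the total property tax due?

1 January – 30 September 2013: 9 months at 3.15% → €99,000 × 3.15% × 9/12 = €2,338.8750
1 October – 31 December 2013: 3 months at 4.55% → €99,000 × 4.55% × 3/12 = €1,126.1250
Total = €3,465.0000

€3,465.00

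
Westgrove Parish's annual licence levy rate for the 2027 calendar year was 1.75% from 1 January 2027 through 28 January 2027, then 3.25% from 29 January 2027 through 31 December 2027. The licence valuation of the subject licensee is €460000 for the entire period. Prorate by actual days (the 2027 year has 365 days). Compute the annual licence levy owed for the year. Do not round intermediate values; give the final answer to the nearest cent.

1 January – 28 January 2027: 28 days at 1.75% → €460000 × 1.75% × 28/365 = €617.5342
29 January – 31 December 2027: 337 days at 3.25% → €460000 × 3.25% × 337/365 = €13803.1507
Total = €14420.6849

€14420.68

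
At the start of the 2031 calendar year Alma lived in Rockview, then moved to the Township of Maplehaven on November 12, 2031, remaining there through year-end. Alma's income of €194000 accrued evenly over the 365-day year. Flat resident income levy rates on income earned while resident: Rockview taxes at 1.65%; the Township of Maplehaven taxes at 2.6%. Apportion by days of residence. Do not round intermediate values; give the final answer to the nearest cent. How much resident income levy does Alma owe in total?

Rockview, January 1 – November 11, 2031: 315 days → €194000 × 1.65% × 315/365 = €2762.5068
The Township of Maplehaven, November 12 – December 31, 2031: 50 days → €194000 × 2.6% × 50/365 = €690.9589
Total = €3453.4658

€3453.47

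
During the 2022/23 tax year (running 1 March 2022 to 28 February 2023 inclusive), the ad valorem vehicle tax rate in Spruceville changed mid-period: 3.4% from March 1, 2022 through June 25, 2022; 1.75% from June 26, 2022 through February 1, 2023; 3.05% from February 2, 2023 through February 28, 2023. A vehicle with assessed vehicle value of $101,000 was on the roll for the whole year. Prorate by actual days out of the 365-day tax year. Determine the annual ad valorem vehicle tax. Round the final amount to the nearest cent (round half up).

$2,398.82

March 1 – June 25, 2022: 117 days at 3.4% → $101,000 × 3.4% × 117/365 = $1,100.7616
June 26, 2022 – February 1, 2023: 221 days at 1.75% → $101,000 × 1.75% × 221/365 = $1,070.1849
February 2 – February 28, 2023: 27 days at 3.05% → $101,000 × 3.05% × 27/365 = $227.8726
Total = $2,398.8192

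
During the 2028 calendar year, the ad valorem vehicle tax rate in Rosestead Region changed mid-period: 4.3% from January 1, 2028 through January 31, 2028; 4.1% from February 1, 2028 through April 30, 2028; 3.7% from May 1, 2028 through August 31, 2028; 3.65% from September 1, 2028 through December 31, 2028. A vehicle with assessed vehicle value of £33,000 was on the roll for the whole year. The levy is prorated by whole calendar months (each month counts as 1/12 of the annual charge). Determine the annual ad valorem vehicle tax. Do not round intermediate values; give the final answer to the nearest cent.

January 1 – January 31, 2028: 1 month at 4.3% → £33,000 × 4.3% × 1/12 = £118.2500
February 1 – April 30, 2028: 3 months at 4.1% → £33,000 × 4.1% × 3/12 = £338.2500
May 1 – August 31, 2028: 4 months at 3.7% → £33,000 × 3.7% × 4/12 = £407.0000
September 1 – December 31, 2028: 4 months at 3.65% → £33,000 × 3.65% × 4/12 = £401.5000
Total = £1,265.0000

£1,265.00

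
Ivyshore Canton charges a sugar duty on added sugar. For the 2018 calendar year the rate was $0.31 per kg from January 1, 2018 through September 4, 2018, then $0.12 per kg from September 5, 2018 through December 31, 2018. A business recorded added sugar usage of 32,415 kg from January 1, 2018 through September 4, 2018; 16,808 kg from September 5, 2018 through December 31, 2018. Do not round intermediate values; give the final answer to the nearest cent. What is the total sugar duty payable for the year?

$12065.61

January 1 – September 4, 2018: 32,415 kg at $0.31/kg → $10048.65
September 5 – December 31, 2018: 16,808 kg at $0.12/kg → $2016.96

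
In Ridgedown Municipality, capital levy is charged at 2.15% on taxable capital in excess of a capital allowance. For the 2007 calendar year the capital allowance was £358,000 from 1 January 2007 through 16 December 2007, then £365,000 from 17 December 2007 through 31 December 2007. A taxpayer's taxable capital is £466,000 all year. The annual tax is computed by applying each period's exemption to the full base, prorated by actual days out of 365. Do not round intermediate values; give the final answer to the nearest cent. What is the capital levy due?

£2,315.82

1 January – 16 December 2007: 350 days, exemption £358,000 → (£466,000 − £358,000) × 2.15% × 350/365 = £2,226.5753
17 December – 31 December 2007: 15 days, exemption £365,000 → (£466,000 − £365,000) × 2.15% × 15/365 = £89.2397
Total = £2,315.8151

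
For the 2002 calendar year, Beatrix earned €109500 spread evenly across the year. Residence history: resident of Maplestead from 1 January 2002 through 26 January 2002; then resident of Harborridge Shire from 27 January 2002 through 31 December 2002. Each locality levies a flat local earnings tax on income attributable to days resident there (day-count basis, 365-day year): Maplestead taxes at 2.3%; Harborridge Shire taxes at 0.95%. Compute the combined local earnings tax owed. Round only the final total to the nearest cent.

€1145.55

Maplestead, 1 January – 26 January 2002: 26 days → €109500 × 2.3% × 26/365 = €179.4000
Harborridge Shire, 27 January – 31 December 2002: 339 days → €109500 × 0.95% × 339/365 = €966.1500
Total = €1145.5500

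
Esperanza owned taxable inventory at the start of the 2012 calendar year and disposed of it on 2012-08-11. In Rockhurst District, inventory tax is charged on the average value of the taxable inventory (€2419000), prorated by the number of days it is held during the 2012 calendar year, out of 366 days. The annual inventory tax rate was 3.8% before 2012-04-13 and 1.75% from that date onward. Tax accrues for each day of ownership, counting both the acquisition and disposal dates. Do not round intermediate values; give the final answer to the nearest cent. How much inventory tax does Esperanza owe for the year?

2012-01-01 to 2012-04-12: 103 days at 3.8% → €2419000 × 3.8% × 103/366 = €25868.7596
2012-04-13 to 2012-08-11: 121 days at 1.75% → €2419000 × 1.75% × 121/366 = €13995.1708
Total = €39863.9303

€39863.93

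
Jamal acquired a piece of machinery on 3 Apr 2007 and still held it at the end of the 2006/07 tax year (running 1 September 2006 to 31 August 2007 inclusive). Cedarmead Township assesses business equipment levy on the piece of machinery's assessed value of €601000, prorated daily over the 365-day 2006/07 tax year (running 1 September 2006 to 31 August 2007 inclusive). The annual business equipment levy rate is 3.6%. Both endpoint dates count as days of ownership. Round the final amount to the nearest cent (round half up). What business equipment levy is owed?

Days held (3 Apr – 31 Aug 2007): 151 out of 365
Tax = €601000 × 3.6% × 151/365 = €8950.7836

€8950.78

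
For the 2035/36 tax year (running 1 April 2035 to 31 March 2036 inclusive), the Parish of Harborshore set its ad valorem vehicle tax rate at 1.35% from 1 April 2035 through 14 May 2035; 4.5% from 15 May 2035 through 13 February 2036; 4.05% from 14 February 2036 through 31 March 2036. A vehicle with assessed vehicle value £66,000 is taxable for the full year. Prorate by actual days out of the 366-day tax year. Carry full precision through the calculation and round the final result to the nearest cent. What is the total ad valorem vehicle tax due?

1 April – 14 May 2035: 44 days at 1.35% → £66,000 × 1.35% × 44/366 = £107.1148
15 May 2035 – 13 February 2036: 275 days at 4.5% → £66,000 × 4.5% × 275/366 = £2,231.5574
14 February – 31 March 2036: 47 days at 4.05% → £66,000 × 4.05% × 47/366 = £343.2541
Total = £2,681.9262

£2,681.93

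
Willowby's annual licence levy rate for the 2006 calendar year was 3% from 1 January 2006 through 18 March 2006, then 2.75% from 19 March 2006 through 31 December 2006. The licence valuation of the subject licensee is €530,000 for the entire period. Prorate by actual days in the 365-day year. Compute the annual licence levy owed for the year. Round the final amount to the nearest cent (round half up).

€14,854.52

1 January – 18 March 2006: 77 days at 3% → €530,000 × 3% × 77/365 = €3,354.2466
19 March – 31 December 2006: 288 days at 2.75% → €530,000 × 2.75% × 288/365 = €11,500.2740
Total = €14,854.5205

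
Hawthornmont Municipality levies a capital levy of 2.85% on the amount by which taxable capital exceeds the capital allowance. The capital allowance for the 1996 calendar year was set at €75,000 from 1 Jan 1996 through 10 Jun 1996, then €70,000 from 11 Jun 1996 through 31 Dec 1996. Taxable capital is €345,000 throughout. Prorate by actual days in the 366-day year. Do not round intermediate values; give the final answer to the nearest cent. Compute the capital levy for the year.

1 Jan – 10 Jun 1996: 162 days, exemption €75,000 → (€345,000 − €75,000) × 2.85% × 162/366 = €3,405.9836
11 Jun – 31 Dec 1996: 204 days, exemption €70,000 → (€345,000 − €70,000) × 2.85% × 204/366 = €4,368.4426
Total = €7,774.4262

€7,774.43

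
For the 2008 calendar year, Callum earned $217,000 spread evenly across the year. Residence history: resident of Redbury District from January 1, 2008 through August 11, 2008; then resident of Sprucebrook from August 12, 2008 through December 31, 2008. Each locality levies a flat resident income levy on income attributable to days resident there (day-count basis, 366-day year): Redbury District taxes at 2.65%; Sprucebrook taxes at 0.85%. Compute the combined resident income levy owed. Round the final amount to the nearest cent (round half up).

Redbury District, January 1 – August 11, 2008: 224 days → $217,000 × 2.65% × 224/366 = $3,519.4317
Sprucebrook, August 12 – December 31, 2008: 142 days → $217,000 × 0.85% × 142/366 = $715.6257
Total = $4,235.0574

$4,235.06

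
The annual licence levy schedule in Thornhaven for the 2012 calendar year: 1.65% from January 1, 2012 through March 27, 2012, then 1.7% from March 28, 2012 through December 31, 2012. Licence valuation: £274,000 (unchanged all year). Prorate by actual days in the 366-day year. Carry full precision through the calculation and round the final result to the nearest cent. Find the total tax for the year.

£4,625.43

January 1 – March 27, 2012: 87 days at 1.65% → £274,000 × 1.65% × 87/366 = £1,074.6639
March 28 – December 31, 2012: 279 days at 1.7% → £274,000 × 1.7% × 279/366 = £3,550.7705
Total = £4,625.4344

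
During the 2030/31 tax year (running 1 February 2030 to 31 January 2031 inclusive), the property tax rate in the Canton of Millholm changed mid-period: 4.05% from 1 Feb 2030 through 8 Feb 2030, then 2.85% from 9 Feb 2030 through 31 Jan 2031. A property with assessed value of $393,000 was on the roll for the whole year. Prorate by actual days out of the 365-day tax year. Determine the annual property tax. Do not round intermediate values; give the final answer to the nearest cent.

1 Feb – 8 Feb 2030: 8 days at 4.05% → $393,000 × 4.05% × 8/365 = $348.8548
9 Feb 2030 – 31 Jan 2031: 357 days at 2.85% → $393,000 × 2.85% × 357/365 = $10,955.0096
Total = $11,303.8644

$11,303.86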